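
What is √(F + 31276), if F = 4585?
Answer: √35861 ≈ 189.37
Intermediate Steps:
√(F + 31276) = √(4585 + 31276) = √35861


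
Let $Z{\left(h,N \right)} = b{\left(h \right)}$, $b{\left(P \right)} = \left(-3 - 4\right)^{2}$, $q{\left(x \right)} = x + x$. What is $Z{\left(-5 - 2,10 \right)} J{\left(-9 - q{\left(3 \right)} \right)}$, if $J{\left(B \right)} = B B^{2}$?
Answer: $-165375$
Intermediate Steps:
$q{\left(x \right)} = 2 x$
$b{\left(P \right)} = 49$ ($b{\left(P \right)} = \left(-7\right)^{2} = 49$)
$Z{\left(h,N \right)} = 49$
$J{\left(B \right)} = B^{3}$
$Z{\left(-5 - 2,10 \right)} J{\left(-9 - q{\left(3 \right)} \right)} = 49 \left(-9 - 2 \cdot 3\right)^{3} = 49 \left(-9 - 6\right)^{3} = 49 \left(-15\right)^{3} = 49 \left(-3375\right) = -165375$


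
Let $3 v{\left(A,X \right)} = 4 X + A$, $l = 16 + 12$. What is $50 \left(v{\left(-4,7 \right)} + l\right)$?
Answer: $1800$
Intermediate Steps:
$l = 28$
$v{\left(A,X \right)} = \frac{A}{3} + \frac{4 X}{3}$ ($v{\left(A,X \right)} = \frac{4 X + A}{3} = \frac{A + 4 X}{3} = \frac{A}{3} + \frac{4 X}{3}$)
$50 \left(v{\left(-4,7 \right)} + l\right) = 50 \left(\left(\frac{1}{3} \left(-4\right) + \frac{4}{3} \cdot 7\right) + 28\right) = 50 \left(\left(- \frac{4}{3} + \frac{28}{3}\right) + 28\right) = 50 \left(8 + 28\right) = 50 \cdot 36 = 1800$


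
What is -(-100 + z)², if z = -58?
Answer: -24964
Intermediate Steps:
-(-100 + z)² = -(-100 - 58)² = -1*(-158)² = -1*24964 = -24964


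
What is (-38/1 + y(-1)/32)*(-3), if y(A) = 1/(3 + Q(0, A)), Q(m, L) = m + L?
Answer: 7293/64 ≈ 113.95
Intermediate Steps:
Q(m, L) = L + m
y(A) = 1/(3 + A) (y(A) = 1/(3 + (A + 0)) = 1/(3 + A))
(-38/1 + y(-1)/32)*(-3) = (-38/1 + 1/((3 - 1)*32))*(-3) = (-38*1 + (1/32)/2)*(-3) = (-38 + (½)*(1/32))*(-3) = (-38 + 1/64)*(-3) = -2431/64*(-3) = 7293/64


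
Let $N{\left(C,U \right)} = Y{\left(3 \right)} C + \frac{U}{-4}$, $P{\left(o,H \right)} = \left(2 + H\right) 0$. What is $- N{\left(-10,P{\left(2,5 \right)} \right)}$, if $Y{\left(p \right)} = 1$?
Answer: $10$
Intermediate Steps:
$P{\left(o,H \right)} = 0$
$N{\left(C,U \right)} = C - \frac{U}{4}$ ($N{\left(C,U \right)} = 1 C + \frac{U}{-4} = C + U \left(- \frac{1}{4}\right) = C - \frac{U}{4}$)
$- N{\left(-10,P{\left(2,5 \right)} \right)} = - (-10 - 0) = - (-10 + 0) = \left(-1\right) \left(-10\right) = 10$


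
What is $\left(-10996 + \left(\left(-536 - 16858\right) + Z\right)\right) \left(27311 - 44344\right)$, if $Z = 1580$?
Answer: $456654730$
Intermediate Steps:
$\left(-10996 + \left(\left(-536 - 16858\right) + Z\right)\right) \left(27311 - 44344\right) = \left(-10996 + \left(\left(-536 - 16858\right) + 1580\right)\right) \left(27311 - 44344\right) = \left(-10996 + \left(-17394 + 1580\right)\right) \left(-17033\right) = \left(-10996 - 15814\right) \left(-17033\right) = \left(-26810\right) \left(-17033\right) = 456654730$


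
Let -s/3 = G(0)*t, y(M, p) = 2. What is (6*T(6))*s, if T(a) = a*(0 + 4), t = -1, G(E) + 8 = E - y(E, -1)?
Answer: -4320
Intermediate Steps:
G(E) = -10 + E (G(E) = -8 + (E - 1*2) = -8 + (E - 2) = -8 + (-2 + E) = -10 + E)
s = -30 (s = -3*(-10 + 0)*(-1) = -(-30)*(-1) = -3*10 = -30)
T(a) = 4*a (T(a) = a*4 = 4*a)
(6*T(6))*s = (6*(4*6))*(-30) = (6*24)*(-30) = 144*(-30) = -4320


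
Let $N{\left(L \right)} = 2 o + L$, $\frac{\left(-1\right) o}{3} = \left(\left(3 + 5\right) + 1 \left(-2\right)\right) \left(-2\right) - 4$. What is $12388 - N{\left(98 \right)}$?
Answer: $12194$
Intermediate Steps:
$o = 48$ ($o = - 3 \left(\left(\left(3 + 5\right) + 1 \left(-2\right)\right) \left(-2\right) - 4\right) = - 3 \left(\left(8 - 2\right) \left(-2\right) - 4\right) = - 3 \left(6 \left(-2\right) - 4\right) = - 3 \left(-12 - 4\right) = \left(-3\right) \left(-16\right) = 48$)
$N{\left(L \right)} = 96 + L$ ($N{\left(L \right)} = 2 \cdot 48 + L = 96 + L$)
$12388 - N{\left(98 \right)} = 12388 - \left(96 + 98\right) = 12388 - 194 = 12194$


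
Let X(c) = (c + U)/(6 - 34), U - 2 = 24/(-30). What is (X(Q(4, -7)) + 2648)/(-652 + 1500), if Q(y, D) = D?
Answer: 370749/118720 ≈ 3.1229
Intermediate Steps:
U = 6/5 (U = 2 + 24/(-30) = 2 + 24*(-1/30) = 2 - 4/5 = 6/5 ≈ 1.2000)
X(c) = -3/70 - c/28 (X(c) = (c + 6/5)/(6 - 34) = (6/5 + c)/(-28) = (6/5 + c)*(-1/28) = -3/70 - c/28)
(X(Q(4, -7)) + 2648)/(-652 + 1500) = ((-3/70 - 1/28*(-7)) + 2648)/(-652 + 1500) = ((-3/70 + 1/4) + 2648)/848 = (29/140 + 2648)*(1/848) = (370749/140)*(1/848) = 370749/118720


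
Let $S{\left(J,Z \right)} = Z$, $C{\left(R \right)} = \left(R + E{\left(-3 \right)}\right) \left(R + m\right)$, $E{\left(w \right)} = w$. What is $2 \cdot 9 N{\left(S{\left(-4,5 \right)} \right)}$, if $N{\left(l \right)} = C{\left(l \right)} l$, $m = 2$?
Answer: $1260$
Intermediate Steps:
$C{\left(R \right)} = \left(-3 + R\right) \left(2 + R\right)$ ($C{\left(R \right)} = \left(R - 3\right) \left(R + 2\right) = \left(-3 + R\right) \left(2 + R\right)$)
$N{\left(l \right)} = l \left(-6 + l^{2} - l\right)$ ($N{\left(l \right)} = \left(-6 + l^{2} - l\right) l = l \left(-6 + l^{2} - l\right)$)
$2 \cdot 9 N{\left(S{\left(-4,5 \right)} \right)} = 2 \cdot 9 \cdot 5 \left(-6 + 5^{2} - 5\right) = 18 \cdot 5 \left(-6 + 25 - 5\right) = 18 \cdot 5 \cdot 14 = 18 \cdot 70 = 1260$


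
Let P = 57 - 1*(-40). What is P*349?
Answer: 33853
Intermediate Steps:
P = 97 (P = 57 + 40 = 97)
P*349 = 97*349 = 33853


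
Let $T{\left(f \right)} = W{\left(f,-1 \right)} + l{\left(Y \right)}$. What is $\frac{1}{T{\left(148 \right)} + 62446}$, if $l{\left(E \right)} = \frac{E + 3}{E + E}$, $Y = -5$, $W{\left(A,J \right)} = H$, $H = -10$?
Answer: $\frac{5}{312181} \approx 1.6016 \cdot 10^{-5}$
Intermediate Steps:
$W{\left(A,J \right)} = -10$
$l{\left(E \right)} = \frac{3 + E}{2 E}$
$T{\left(f \right)} = - \frac{49}{5}$ ($T{\left(f \right)} = -10 + \frac{3 - 5}{2 \left(-5\right)} = -10 + \frac{1}{2} \left(- \frac{1}{5}\right) \left(-2\right) = -10 + \frac{1}{5} = - \frac{49}{5}$)
$\frac{1}{T{\left(148 \right)} + 62446} = \frac{1}{- \frac{49}{5} + 62446} = \frac{1}{\frac{312181}{5}} = \frac{5}{312181}$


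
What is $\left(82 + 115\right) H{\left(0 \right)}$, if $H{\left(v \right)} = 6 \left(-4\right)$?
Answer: $-4728$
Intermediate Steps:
$H{\left(v \right)} = -24$
$\left(82 + 115\right) H{\left(0 \right)} = \left(82 + 115\right) \left(-24\right) = 197 \left(-24\right) = -4728$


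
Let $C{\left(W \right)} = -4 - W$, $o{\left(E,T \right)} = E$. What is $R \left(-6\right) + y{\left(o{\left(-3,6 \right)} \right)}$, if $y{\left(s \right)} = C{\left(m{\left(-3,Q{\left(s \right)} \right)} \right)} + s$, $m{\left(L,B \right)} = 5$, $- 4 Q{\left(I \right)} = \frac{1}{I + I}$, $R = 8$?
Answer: $-60$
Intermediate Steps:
$Q{\left(I \right)} = - \frac{1}{8 I}$ ($Q{\left(I \right)} = - \frac{1}{4 \left(I + I\right)} = - \frac{1}{4 \cdot 2 I} = - \frac{\frac{1}{2} \frac{1}{I}}{4} = - \frac{1}{8 I}$)
$y{\left(s \right)} = -9 + s$ ($y{\left(s \right)} = \left(-4 - 5\right) + s = -9 + s$)
$R \left(-6\right) + y{\left(o{\left(-3,6 \right)} \right)} = 8 \left(-6\right) - 12 = -48 - 12 = -60$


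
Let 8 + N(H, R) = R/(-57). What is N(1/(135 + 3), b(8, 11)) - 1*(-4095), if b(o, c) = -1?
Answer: 232960/57 ≈ 4087.0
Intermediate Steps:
N(H, R) = -8 - R/57 (N(H, R) = -8 + R/(-57) = -8 + R*(-1/57) = -8 - R/57)
N(1/(135 + 3), b(8, 11)) - 1*(-4095) = (-8 - 1/57*(-1)) - 1*(-4095) = (-8 + 1/57) + 4095 = -455/57 + 4095 = 232960/57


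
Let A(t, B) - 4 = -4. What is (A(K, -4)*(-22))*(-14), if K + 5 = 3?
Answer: 0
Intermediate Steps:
K = -2 (K = -5 + 3 = -2)
A(t, B) = 0 (A(t, B) = 4 - 4 = 0)
(A(K, -4)*(-22))*(-14) = (0*(-22))*(-14) = 0*(-14) = 0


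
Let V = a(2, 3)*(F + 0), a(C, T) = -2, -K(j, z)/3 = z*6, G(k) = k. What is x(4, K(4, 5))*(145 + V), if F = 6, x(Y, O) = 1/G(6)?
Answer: 133/6 ≈ 22.167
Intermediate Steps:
K(j, z) = -18*z (K(j, z) = -3*z*6 = -18*z)
x(Y, O) = 1/6
V = -12 (V = -2*(6 + 0) = -2*6 = -12)
x(4, K(4, 5))*(145 + V) = (145 - 12)/6 = (1/6)*133 = 133/6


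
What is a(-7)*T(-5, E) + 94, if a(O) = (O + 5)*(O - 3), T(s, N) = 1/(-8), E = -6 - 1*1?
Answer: 183/2 ≈ 91.500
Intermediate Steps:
E = -7 (E = -6 - 1 = -7)
T(s, N) = -⅛
a(O) = (-3 + O)*(5 + O) (a(O) = (5 + O)*(-3 + O) = (-3 + O)*(5 + O))
a(-7)*T(-5, E) + 94 = (-15 + (-7)² + 2*(-7))*(-⅛) + 94 = (-15 + 49 - 14)*(-⅛) + 94 = 20*(-⅛) + 94 = -5/2 + 94 = 183/2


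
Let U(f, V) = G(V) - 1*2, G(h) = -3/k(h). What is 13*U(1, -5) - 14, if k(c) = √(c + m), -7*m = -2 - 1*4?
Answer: -40 + 39*I*√203/29 ≈ -40.0 + 19.161*I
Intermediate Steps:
m = 6/7 (m = -(-2 - 1*4)/7 = -(-2 - 4)/7 = -⅐*(-6) = 6/7 ≈ 0.85714)
k(c) = √(6/7 + c) (k(c) = √(c + 6/7) = √(6/7 + c))
G(h) = -21/√(42 + 49*h) (G(h) = -3*7/√(42 + 49*h) = -21/√(42 + 49*h))
U(f, V) = -2 - 3*√7/√(6 + 7*V) (U(f, V) = -3*√7/√(6 + 7*V) - 1*2 = -3*√7/√(6 + 7*V) - 2 = -2 - 3*√7/√(6 + 7*V))
13*U(1, -5) - 14 = 13*(-2 - 3*√7/√(6 + 7*(-5))) - 14 = 13*(-2 - 3*√7/√(6 - 35)) - 14 = 13*(-2 - 3*√7/√(-29)) - 14 = 13*(-2 - 3*√7*(-I*√29/29)) - 14 = 13*(-2 + 3*I*√203/29) - 14 = (-26 + 39*I*√203/29) - 14 = -40 + 39*I*√203/29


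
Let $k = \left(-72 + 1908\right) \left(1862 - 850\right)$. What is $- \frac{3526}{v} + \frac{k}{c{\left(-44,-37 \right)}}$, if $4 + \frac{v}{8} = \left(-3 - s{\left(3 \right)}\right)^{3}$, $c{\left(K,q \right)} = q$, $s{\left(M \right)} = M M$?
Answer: $- \frac{12872380465}{256336} \approx -50217.0$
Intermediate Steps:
$s{\left(M \right)} = M^{2}$
$k = 1858032$ ($k = 1836 \cdot 1012 = 1858032$)
$v = -13856$ ($v = -32 + 8 \left(-3 - 3^{2}\right)^{3} = -32 + 8 \left(-3 - 9\right)^{3} = -32 + 8 \left(-12\right)^{3} = -32 + 8 \left(-1728\right) = -32 - 13824 = -13856$)
$- \frac{3526}{v} + \frac{k}{c{\left(-44,-37 \right)}} = - \frac{3526}{-13856} + \frac{1858032}{-37} = \left(-3526\right) \left(- \frac{1}{13856}\right) + 1858032 \left(- \frac{1}{37}\right) = \frac{1763}{6928} - \frac{1858032}{37} = - \frac{12872380465}{256336}$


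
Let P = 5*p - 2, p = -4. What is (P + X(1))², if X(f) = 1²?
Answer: 441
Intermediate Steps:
P = -22 (P = 5*(-4) - 2 = -20 - 2 = -22)
X(f) = 1
(P + X(1))² = (-22 + 1)² = (-21)² = 441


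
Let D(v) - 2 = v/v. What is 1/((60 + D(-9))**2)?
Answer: 1/3969 ≈ 0.00025195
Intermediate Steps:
D(v) = 3 (D(v) = 2 + v/v = 2 + 1 = 3)
1/((60 + D(-9))**2) = 1/((60 + 3)**2) = 1/(63**2) = 1/3969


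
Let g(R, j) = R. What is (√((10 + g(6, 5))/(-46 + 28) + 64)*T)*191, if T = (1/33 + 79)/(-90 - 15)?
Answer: -996256*√142/10395 ≈ -1142.1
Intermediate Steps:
T = -2608/3465 (T = (1/33 + 79)/(-105) = (2608/33)*(-1/105) = -2608/3465 ≈ -0.75267)
(√((10 + g(6, 5))/(-46 + 28) + 64)*T)*191 = (√((10 + 6)/(-46 + 28) + 64)*(-2608/3465))*191 = (√(16/(-18) + 64)*(-2608/3465))*191 = (√(16*(-1/18) + 64)*(-2608/3465))*191 = (√(-8/9 + 64)*(-2608/3465))*191 = (√(568/9)*(-2608/3465))*191 = ((2*√142/3)*(-2608/3465))*191 = -5216*√142/10395*191 = -996256*√142/10395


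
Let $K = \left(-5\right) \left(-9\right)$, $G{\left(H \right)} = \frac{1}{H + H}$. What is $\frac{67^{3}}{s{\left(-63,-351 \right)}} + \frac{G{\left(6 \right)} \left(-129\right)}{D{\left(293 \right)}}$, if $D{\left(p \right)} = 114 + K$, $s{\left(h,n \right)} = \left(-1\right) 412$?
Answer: $- \frac{23912873}{32754} \approx -730.08$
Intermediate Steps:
$s{\left(h,n \right)} = -412$
$G{\left(H \right)} = \frac{1}{2 H}$
$K = 45$
$D{\left(p \right)} = 159$ ($D{\left(p \right)} = 114 + 45 = 159$)
$\frac{67^{3}}{s{\left(-63,-351 \right)}} + \frac{G{\left(6 \right)} \left(-129\right)}{D{\left(293 \right)}} = \frac{67^{3}}{-412} + \frac{\frac{1}{2 \cdot 6} \left(-129\right)}{159} = 300763 \left(- \frac{1}{412}\right) + \frac{1}{2} \cdot \frac{1}{6} \left(-129\right) \frac{1}{159} = - \frac{300763}{412} + \frac{1}{12} \left(-129\right) \frac{1}{159} = - \frac{300763}{412} - \frac{43}{636} = - \frac{23912873}{32754}$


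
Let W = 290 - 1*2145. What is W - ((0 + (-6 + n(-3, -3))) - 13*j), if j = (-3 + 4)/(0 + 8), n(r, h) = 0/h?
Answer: -14779/8 ≈ -1847.4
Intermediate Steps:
n(r, h) = 0
j = 1/8 ≈ 0.12500
W = -1855 (W = 290 - 2145 = -1855)
W - ((0 + (-6 + n(-3, -3))) - 13*j) = -1855 - ((0 + (-6 + 0)) - 13*1/8) = -1855 - ((0 - 6) - 13/8) = -1855 - (-6 - 13/8) = -1855 - 1*(-61/8) = -1855 + 61/8 = -14779/8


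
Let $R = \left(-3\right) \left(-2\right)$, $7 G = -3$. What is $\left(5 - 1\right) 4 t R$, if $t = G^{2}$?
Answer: $\frac{864}{49} \approx 17.633$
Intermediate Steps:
$G = - \frac{3}{7}$ ($G = \frac{1}{7} \left(-3\right) = - \frac{3}{7} \approx -0.42857$)
$t = \frac{9}{49}$ ($t = \left(- \frac{3}{7}\right)^{2} = \frac{9}{49} \approx 0.18367$)
$R = 6$
$\left(5 - 1\right) 4 t R = \left(5 - 1\right) 4 \cdot \frac{9}{49} \cdot 6 = 4 \cdot 4 \cdot \frac{9}{49} \cdot 6 = 16 \cdot \frac{9}{49} \cdot 6 = \frac{144}{49} \cdot 6 = \frac{864}{49}$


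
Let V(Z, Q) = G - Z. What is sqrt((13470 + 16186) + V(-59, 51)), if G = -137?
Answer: sqrt(29578) ≈ 171.98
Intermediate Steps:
V(Z, Q) = -137 - Z
sqrt((13470 + 16186) + V(-59, 51)) = sqrt((13470 + 16186) + (-137 - 1*(-59))) = sqrt(29656 + (-137 + 59)) = sqrt(29656 - 78) = sqrt(29578)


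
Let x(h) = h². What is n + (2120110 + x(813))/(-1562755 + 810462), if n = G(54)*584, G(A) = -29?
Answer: -12743615327/752293 ≈ -16940.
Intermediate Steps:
n = -16936 (n = -29*584 = -16936)
n + (2120110 + x(813))/(-1562755 + 810462) = -16936 + (2120110 + 813²)/(-1562755 + 810462) = -16936 + (2120110 + 660969)/(-752293) = -16936 + 2781079*(-1/752293) = -16936 - 2781079/752293 = -12743615327/752293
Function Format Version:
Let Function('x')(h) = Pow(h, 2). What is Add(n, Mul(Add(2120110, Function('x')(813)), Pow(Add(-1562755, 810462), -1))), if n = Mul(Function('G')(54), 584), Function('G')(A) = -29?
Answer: Rational(-12743615327, 752293) ≈ -16940.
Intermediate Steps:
n = -16936 (n = Mul(-29, 584) = -16936)
Add(n, Mul(Add(2120110, Function('x')(813)), Pow(Add(-1562755, 810462), -1))) = Add(-16936, Mul(Add(2120110, Pow(813, 2)), Pow(Add(-1562755, 810462), -1))) = Add(-16936, Mul(Add(2120110, 660969), Pow(-752293, -1))) = Add(-16936, Mul(2781079, Rational(-1, 752293))) = Add(-16936, Rational(-2781079, 752293)) = Rational(-12743615327, 752293)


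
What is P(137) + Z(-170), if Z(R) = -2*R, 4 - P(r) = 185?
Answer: 159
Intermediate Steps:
P(r) = -181 (P(r) = 4 - 1*185 = 4 - 185 = -181)
P(137) + Z(-170) = -181 - 2*(-170) = -181 + 340 = 159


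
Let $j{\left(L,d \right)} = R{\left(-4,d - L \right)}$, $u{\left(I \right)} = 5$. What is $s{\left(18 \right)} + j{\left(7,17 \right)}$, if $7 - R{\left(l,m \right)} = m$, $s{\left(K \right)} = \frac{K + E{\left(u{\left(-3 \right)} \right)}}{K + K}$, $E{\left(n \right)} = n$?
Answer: $- \frac{85}{36} \approx -2.3611$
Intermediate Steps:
$s{\left(K \right)} = \frac{5 + K}{2 K}$ ($s{\left(K \right)} = \frac{K + 5}{K + K} = \frac{5 + K}{2 K}$)
$R{\left(l,m \right)} = 7 - m$
$j{\left(L,d \right)} = 7 + L - d$ ($j{\left(L,d \right)} = 7 - \left(d - L\right) = 7 + \left(L - d\right) = 7 + L - d$)
$s{\left(18 \right)} + j{\left(7,17 \right)} = \frac{5 + 18}{2 \cdot 18} + \left(7 + 7 - 17\right) = \frac{1}{2} \cdot \frac{1}{18} \cdot 23 + \left(7 + 7 - 17\right) = \frac{23}{36} - 3 = - \frac{85}{36}$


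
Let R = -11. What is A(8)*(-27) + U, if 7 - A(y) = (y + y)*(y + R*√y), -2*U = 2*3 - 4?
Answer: 3266 - 9504*√2 ≈ -10175.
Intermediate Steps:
U = -1 (U = -(2*3 - 4)/2 = -(6 - 4)/2 = -½*2 = -1)
A(y) = 7 - 2*y*(y - 11*√y) (A(y) = 7 - (y + y)*(y - 11*√y) = 7 - 2*y*(y - 11*√y))
A(8)*(-27) + U = (7 - 2*8² + 22*8^(3/2))*(-27) - 1 = (7 - 2*64 + 22*(16*√2))*(-27) - 1 = (7 - 128 + 352*√2)*(-27) - 1 = (-121 + 352*√2)*(-27) - 1 = (3267 - 9504*√2) - 1 = 3266 - 9504*√2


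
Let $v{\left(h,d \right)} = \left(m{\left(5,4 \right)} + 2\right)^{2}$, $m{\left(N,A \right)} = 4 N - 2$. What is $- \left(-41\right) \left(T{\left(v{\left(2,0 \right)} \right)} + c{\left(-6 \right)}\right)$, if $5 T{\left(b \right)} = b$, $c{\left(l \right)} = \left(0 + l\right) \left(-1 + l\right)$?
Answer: $5002$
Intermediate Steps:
$m{\left(N,A \right)} = -2 + 4 N$
$v{\left(h,d \right)} = 400$ ($v{\left(h,d \right)} = \left(\left(-2 + 4 \cdot 5\right) + 2\right)^{2} = \left(\left(-2 + 20\right) + 2\right)^{2} = \left(18 + 2\right)^{2} = 20^{2} = 400$)
$c{\left(l \right)} = l \left(-1 + l\right)$
$T{\left(b \right)} = \frac{b}{5}$
$- \left(-41\right) \left(T{\left(v{\left(2,0 \right)} \right)} + c{\left(-6 \right)}\right) = - \left(-41\right) \left(\frac{1}{5} \cdot 400 - 6 \left(-1 - 6\right)\right) = - \left(-41\right) \left(80 - -42\right) = - \left(-41\right) \left(80 + 42\right) = - \left(-41\right) 122 = \left(-1\right) \left(-5002\right) = 5002$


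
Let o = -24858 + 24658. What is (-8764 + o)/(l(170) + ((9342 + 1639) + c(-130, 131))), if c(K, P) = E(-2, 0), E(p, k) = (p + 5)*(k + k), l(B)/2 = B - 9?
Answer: -8964/11303 ≈ -0.79306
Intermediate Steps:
o = -200
l(B) = -18 + 2*B (l(B) = 2*(B - 9) = 2*(-9 + B) = -18 + 2*B)
E(p, k) = 2*k*(5 + p) (E(p, k) = (5 + p)*(2*k) = 2*k*(5 + p))
c(K, P) = 0 (c(K, P) = 2*0*(5 - 2) = 2*0*3 = 0)
(-8764 + o)/(l(170) + ((9342 + 1639) + c(-130, 131))) = (-8764 - 200)/((-18 + 2*170) + ((9342 + 1639) + 0)) = -8964/((-18 + 340) + (10981 + 0)) = -8964/(322 + 10981) = -8964/11303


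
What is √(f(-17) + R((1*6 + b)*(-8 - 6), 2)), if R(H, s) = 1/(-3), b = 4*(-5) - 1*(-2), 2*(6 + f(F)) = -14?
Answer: 2*I*√30/3 ≈ 3.6515*I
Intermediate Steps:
f(F) = -13 (f(F) = -6 + (½)*(-14) = -6 - 7 = -13)
b = -18 (b = -20 + 2 = -18)
R(H, s) = -⅓
√(f(-17) + R((1*6 + b)*(-8 - 6), 2)) = √(-13 - ⅓) = √(-40/3) = 2*I*√30/3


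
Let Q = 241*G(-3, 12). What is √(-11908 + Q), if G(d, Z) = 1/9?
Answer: I*√106931/3 ≈ 109.0*I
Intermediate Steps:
G(d, Z) = ⅑
Q = 241/9 (Q = 241*(⅑) = 241/9 ≈ 26.778)
√(-11908 + Q) = √(-11908 + 241/9) = √(-106931/9) = I*√106931/3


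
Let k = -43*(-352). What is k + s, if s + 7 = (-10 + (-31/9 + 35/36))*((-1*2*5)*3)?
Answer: 93019/6 ≈ 15503.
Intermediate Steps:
k = 15136
s = 2203/6 (s = -7 + (-10 + (-31/9 + 35/36))*((-1*2*5)*3) = -7 + (-10 + (-31*⅑ + 35*(1/36)))*(-2*5*3) = -7 + (-10 + (-31/9 + 35/36))*(-10*3) = -7 + (-10 - 89/36)*(-30) = -7 - 449/36*(-30) = -7 + 2245/6 = 2203/6 ≈ 367.17)
k + s = 15136 + 2203/6 = 93019/6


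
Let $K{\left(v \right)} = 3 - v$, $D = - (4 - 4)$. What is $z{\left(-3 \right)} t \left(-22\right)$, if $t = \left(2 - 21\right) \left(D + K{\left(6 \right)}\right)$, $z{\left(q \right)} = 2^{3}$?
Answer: $-10032$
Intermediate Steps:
$D = 0$ ($D = \left(-1\right) 0 = 0$)
$z{\left(q \right)} = 8$
$t = 57$ ($t = \left(2 - 21\right) \left(0 + \left(3 - 6\right)\right) = - 19 \left(0 + \left(3 - 6\right)\right) = - 19 \left(0 - 3\right) = \left(-19\right) \left(-3\right) = 57$)
$z{\left(-3 \right)} t \left(-22\right) = 8 \cdot 57 \left(-22\right) = 456 \left(-22\right) = -10032$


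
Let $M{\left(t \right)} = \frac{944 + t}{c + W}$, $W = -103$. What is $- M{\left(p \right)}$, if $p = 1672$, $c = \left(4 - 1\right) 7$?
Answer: $\frac{1308}{41} \approx 31.902$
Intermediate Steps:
$c = 21$ ($c = 3 \cdot 7 = 21$)
$M{\left(t \right)} = - \frac{472}{41} - \frac{t}{82}$ ($M{\left(t \right)} = \frac{944 + t}{21 - 103} = \frac{944 + t}{-82} = \left(944 + t\right) \left(- \frac{1}{82}\right) = - \frac{472}{41} - \frac{t}{82}$)
$- M{\left(p \right)} = - (- \frac{472}{41} - \frac{836}{41}) = \left(-1\right) \left(- \frac{1308}{41}\right) = \frac{1308}{41}$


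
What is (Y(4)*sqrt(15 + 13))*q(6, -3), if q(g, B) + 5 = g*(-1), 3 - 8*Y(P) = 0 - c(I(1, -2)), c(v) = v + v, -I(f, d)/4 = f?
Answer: 55*sqrt(7)/4 ≈ 36.379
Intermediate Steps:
I(f, d) = -4*f
c(v) = 2*v
Y(P) = -5/8 (Y(P) = 3/8 - (0 - 2*(-4*1))/8 = 3/8 - (0 - 2*(-4))/8 = 3/8 - (0 - 1*(-8))/8 = 3/8 - (0 + 8)/8 = 3/8 - 1/8*8 = 3/8 - 1 = -5/8)
q(g, B) = -5 - g (q(g, B) = -5 + g*(-1) = -5 - g)
(Y(4)*sqrt(15 + 13))*q(6, -3) = (-5*sqrt(15 + 13)/8)*(-5 - 1*6) = (-5*sqrt(7)/4)*(-5 - 6) = -5*sqrt(7)/4*(-11) = 55*sqrt(7)/4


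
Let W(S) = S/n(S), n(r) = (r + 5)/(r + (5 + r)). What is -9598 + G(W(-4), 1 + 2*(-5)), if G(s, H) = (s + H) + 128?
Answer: -9467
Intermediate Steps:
n(r) = (5 + r)/(5 + 2*r)
W(S) = S*(5 + 2*S)/(5 + S) (W(S) = S/(((5 + S)/(5 + 2*S))) = S*((5 + 2*S)/(5 + S)) = S*(5 + 2*S)/(5 + S))
G(s, H) = 128 + H + s (G(s, H) = (H + s) + 128 = 128 + H + s)
-9598 + G(W(-4), 1 + 2*(-5)) = -9598 + (128 + (1 + 2*(-5)) - 4*(5 + 2*(-4))/(5 - 4)) = -9598 + (128 + (1 - 10) - 4*(5 - 8)/1) = -9598 + (128 - 9 - 4*1*(-3)) = -9598 + (128 - 9 + 12) = -9598 + 131 = -9467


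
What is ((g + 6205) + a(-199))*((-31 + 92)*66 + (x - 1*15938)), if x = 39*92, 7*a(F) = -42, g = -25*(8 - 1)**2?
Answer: -41403576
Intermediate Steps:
g = -1225 (g = -25*7**2 = -25*49 = -1225)
a(F) = -6 (a(F) = (1/7)*(-42) = -6)
x = 3588
((g + 6205) + a(-199))*((-31 + 92)*66 + (x - 1*15938)) = ((-1225 + 6205) - 6)*((-31 + 92)*66 + (3588 - 1*15938)) = (4980 - 6)*(61*66 + (3588 - 15938)) = 4974*(4026 - 12350) = 4974*(-8324) = -41403576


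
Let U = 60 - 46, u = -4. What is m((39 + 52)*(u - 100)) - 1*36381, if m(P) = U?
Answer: -36367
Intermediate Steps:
U = 14
m(P) = 14
m((39 + 52)*(u - 100)) - 1*36381 = 14 - 1*36381 = 14 - 36381 = -36367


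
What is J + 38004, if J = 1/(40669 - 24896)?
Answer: 599437093/15773 ≈ 38004.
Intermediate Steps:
J = 1/15773 ≈ 6.3399e-5
J + 38004 = 1/15773 + 38004 = 599437093/15773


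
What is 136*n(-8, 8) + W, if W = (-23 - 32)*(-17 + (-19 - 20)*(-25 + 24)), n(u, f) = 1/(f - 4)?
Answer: -1176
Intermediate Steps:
n(u, f) = 1/(-4 + f)
W = -1210 (W = -55*(-17 - 39*(-1)) = -55*(-17 + 39) = -55*22 = -1210)
136*n(-8, 8) + W = 136/(-4 + 8) - 1210 = 136/4 - 1210 = 136*(¼) - 1210 = 34 - 1210 = -1176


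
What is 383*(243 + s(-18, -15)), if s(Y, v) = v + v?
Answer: 81579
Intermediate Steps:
s(Y, v) = 2*v
383*(243 + s(-18, -15)) = 383*(243 + 2*(-15)) = 383*(243 - 30) = 383*213 = 81579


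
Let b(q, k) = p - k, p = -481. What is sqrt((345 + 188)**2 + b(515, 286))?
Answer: sqrt(283322) ≈ 532.28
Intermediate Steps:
b(q, k) = -481 - k
sqrt((345 + 188)**2 + b(515, 286)) = sqrt((345 + 188)**2 + (-481 - 1*286)) = sqrt(533**2 + (-481 - 286)) = sqrt(284089 - 767) = sqrt(283322)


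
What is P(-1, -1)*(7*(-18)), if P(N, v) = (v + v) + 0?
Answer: 252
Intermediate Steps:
P(N, v) = 2*v (P(N, v) = 2*v + 0 = 2*v)
P(-1, -1)*(7*(-18)) = (2*(-1))*(7*(-18)) = -2*(-126) = 252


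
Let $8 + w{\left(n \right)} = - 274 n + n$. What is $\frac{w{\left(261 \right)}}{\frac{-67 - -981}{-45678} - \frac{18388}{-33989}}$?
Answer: $- \frac{55318116456231}{404430559} \approx -1.3678 \cdot 10^{5}$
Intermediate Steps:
$w{\left(n \right)} = -8 - 273 n$ ($w{\left(n \right)} = -8 + \left(- 274 n + n\right) = -8 - 273 n$)
$\frac{w{\left(261 \right)}}{\frac{-67 - -981}{-45678} - \frac{18388}{-33989}} = \frac{-8 - 71253}{\frac{-67 - -981}{-45678} - \frac{18388}{-33989}} = \frac{-8 - 71253}{\left(-67 + 981\right) \left(- \frac{1}{45678}\right) - - \frac{18388}{33989}} = - \frac{71261}{914 \left(- \frac{1}{45678}\right) + \frac{18388}{33989}} = - \frac{71261}{- \frac{457}{22839} + \frac{18388}{33989}} = - \frac{71261}{\frac{404430559}{776274771}} = \left(-71261\right) \frac{776274771}{404430559} = - \frac{55318116456231}{404430559}$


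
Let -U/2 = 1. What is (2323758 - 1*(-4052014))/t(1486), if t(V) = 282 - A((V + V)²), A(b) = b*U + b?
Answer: 3187886/4416533 ≈ 0.72181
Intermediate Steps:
U = -2 (U = -2*1 = -2)
A(b) = -b (A(b) = b*(-2) + b = -2*b + b = -b)
t(V) = 282 + 4*V² (t(V) = 282 - (-1)*(V + V)² = 282 - (-1)*(2*V)² = 282 - (-1)*4*V² = 282 - (-4)*V² = 282 + 4*V²)
(2323758 - 1*(-4052014))/t(1486) = (2323758 - 1*(-4052014))/(282 + 4*1486²) = (2323758 + 4052014)/(282 + 4*2208196) = 6375772/(282 + 8832784) = 6375772/8833066 = 6375772*(1/8833066) = 3187886/4416533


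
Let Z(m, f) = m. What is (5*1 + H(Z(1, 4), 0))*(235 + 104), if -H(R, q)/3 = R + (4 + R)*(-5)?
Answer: 26103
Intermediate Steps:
H(R, q) = 60 + 12*R (H(R, q) = -3*(R + (4 + R)*(-5)) = -3*(R + (-20 - 5*R)) = -3*(-20 - 4*R) = 60 + 12*R)
(5*1 + H(Z(1, 4), 0))*(235 + 104) = (5*1 + (60 + 12*1))*(235 + 104) = (5 + (60 + 12))*339 = (5 + 72)*339 = 77*339 = 26103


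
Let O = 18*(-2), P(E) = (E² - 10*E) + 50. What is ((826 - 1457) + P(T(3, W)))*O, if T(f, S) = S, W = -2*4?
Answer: 15732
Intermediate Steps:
W = -8
P(E) = 50 + E² - 10*E
O = -36
((826 - 1457) + P(T(3, W)))*O = ((826 - 1457) + (50 + (-8)² - 10*(-8)))*(-36) = (-631 + (50 + 64 + 80))*(-36) = (-631 + 194)*(-36) = -437*(-36) = 15732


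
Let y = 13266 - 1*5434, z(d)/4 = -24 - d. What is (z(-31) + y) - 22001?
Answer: -14141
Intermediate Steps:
z(d) = -96 - 4*d (z(d) = 4*(-24 - d) = -96 - 4*d)
y = 7832 (y = 13266 - 5434 = 7832)
(z(-31) + y) - 22001 = ((-96 - 4*(-31)) + 7832) - 22001 = ((-96 + 124) + 7832) - 22001 = (28 + 7832) - 22001 = 7860 - 22001 = -14141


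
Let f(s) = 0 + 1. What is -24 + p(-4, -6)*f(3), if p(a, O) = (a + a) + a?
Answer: -36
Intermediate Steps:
p(a, O) = 3*a (p(a, O) = 2*a + a = 3*a)
f(s) = 1
-24 + p(-4, -6)*f(3) = -24 + (3*(-4))*1 = -24 - 12*1 = -24 - 12 = -36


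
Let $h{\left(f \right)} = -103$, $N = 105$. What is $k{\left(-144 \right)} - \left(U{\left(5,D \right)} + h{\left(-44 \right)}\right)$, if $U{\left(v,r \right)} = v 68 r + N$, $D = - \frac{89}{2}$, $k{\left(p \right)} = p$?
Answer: $14984$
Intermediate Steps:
$D = - \frac{89}{2}$ ($D = \left(-89\right) \frac{1}{2} = - \frac{89}{2} \approx -44.5$)
$U{\left(v,r \right)} = 105 + 68 r v$ ($U{\left(v,r \right)} = v 68 r + 105 = 68 v r + 105 = 68 r v + 105 = 105 + 68 r v$)
$k{\left(-144 \right)} - \left(U{\left(5,D \right)} + h{\left(-44 \right)}\right) = -144 - \left(\left(105 + 68 \left(- \frac{89}{2}\right) 5\right) - 103\right) = -144 - \left(\left(105 - 15130\right) - 103\right) = -144 - \left(-15025 - 103\right) = -144 - -15128 = -144 + 15128 = 14984$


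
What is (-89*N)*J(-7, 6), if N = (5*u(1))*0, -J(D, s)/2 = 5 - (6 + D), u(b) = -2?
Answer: 0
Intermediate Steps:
J(D, s) = 2 + 2*D (J(D, s) = -2*(5 - (6 + D)) = -2*(5 + (-6 - D)) = -2*(-1 - D) = 2 + 2*D)
N = 0 (N = (5*(-2))*0 = -10*0 = 0)
(-89*N)*J(-7, 6) = (-89*0)*(2 + 2*(-7)) = 0*(2 - 14) = 0*(-12) = 0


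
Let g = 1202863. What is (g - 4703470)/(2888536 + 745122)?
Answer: -3500607/3633658 ≈ -0.96338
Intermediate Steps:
(g - 4703470)/(2888536 + 745122) = (1202863 - 4703470)/(2888536 + 745122) = -3500607/3633658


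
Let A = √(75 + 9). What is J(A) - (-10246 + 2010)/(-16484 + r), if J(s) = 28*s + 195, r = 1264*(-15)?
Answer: 1725836/8861 + 56*√21 ≈ 451.39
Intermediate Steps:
r = -18960
A = 2*√21 (A = √84 = 2*√21 ≈ 9.1651)
J(s) = 195 + 28*s
J(A) - (-10246 + 2010)/(-16484 + r) = (195 + 28*(2*√21)) - (-10246 + 2010)/(-16484 - 18960) = (195 + 56*√21) - (-8236)/(-35444) = (195 + 56*√21) - (-8236)*(-1)/35444 = (195 + 56*√21) - 1*2059/8861 = (195 + 56*√21) - 2059/8861 = 1725836/8861 + 56*√21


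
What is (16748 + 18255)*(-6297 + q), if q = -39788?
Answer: -1613113255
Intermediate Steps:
(16748 + 18255)*(-6297 + q) = (16748 + 18255)*(-6297 - 39788) = 35003*(-46085) = -1613113255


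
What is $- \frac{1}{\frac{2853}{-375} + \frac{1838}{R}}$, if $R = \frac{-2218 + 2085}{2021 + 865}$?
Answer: $\frac{16625}{663184983} \approx 2.5068 \cdot 10^{-5}$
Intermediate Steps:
$R = - \frac{133}{2886} \approx -0.046085$
$- \frac{1}{\frac{2853}{-375} + \frac{1838}{R}} = - \frac{1}{\frac{2853}{-375} + \frac{1838}{- \frac{133}{2886}}} = - \frac{1}{2853 \left(- \frac{1}{375}\right) + 1838 \left(- \frac{2886}{133}\right)} = - \frac{1}{- \frac{951}{125} - \frac{5304468}{133}} = - \frac{1}{- \frac{663184983}{16625}} = \left(-1\right) \left(- \frac{16625}{663184983}\right) = \frac{16625}{663184983}$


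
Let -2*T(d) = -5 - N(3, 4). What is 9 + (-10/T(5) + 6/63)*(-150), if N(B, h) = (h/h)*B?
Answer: 2588/7 ≈ 369.71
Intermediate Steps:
N(B, h) = B (N(B, h) = 1*B = B)
T(d) = 4 (T(d) = -(-5 - 1*3)/2 = -(-5 - 3)/2 = -½*(-8) = 4)
9 + (-10/T(5) + 6/63)*(-150) = 9 + (-10/4 + 6/63)*(-150) = 9 + (-10*¼ + 6*(1/63))*(-150) = 9 + (-5/2 + 2/21)*(-150) = 9 - 101/42*(-150) = 9 + 2525/7 = 2588/7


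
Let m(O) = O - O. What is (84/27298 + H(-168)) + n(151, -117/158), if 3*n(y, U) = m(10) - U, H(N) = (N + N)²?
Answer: 243465504579/2156542 ≈ 1.1290e+5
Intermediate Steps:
m(O) = 0
H(N) = 4*N² (H(N) = (2*N)² = 4*N²)
n(y, U) = -U/3 (n(y, U) = (0 - U)/3 = (-U)/3 = -U/3)
(84/27298 + H(-168)) + n(151, -117/158) = (84/27298 + 4*(-168)²) - (-39)/158 = (84*(1/27298) + 4*28224) - (-39)/158 = (42/13649 + 112896) - ⅓*(-117/158) = 1540917546/13649 + 39/158 = 243465504579/2156542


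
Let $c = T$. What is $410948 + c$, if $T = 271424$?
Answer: $682372$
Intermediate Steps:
$c = 271424$
$410948 + c = 410948 + 271424 = 682372$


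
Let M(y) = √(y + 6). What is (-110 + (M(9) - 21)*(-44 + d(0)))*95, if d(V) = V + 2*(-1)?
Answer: 81320 - 4370*√15 ≈ 64395.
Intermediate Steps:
M(y) = √(6 + y)
d(V) = -2 + V (d(V) = V - 2 = -2 + V)
(-110 + (M(9) - 21)*(-44 + d(0)))*95 = (-110 + (√(6 + 9) - 21)*(-44 + (-2 + 0)))*95 = (-110 + (√15 - 21)*(-44 - 2))*95 = (-110 + (-21 + √15)*(-46))*95 = (-110 + (966 - 46*√15))*95 = (856 - 46*√15)*95 = 81320 - 4370*√15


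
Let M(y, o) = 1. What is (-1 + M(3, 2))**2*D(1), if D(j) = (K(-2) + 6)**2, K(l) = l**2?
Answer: 0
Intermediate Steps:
D(j) = 100 (D(j) = ((-2)**2 + 6)**2 = (4 + 6)**2 = 10**2 = 100)
(-1 + M(3, 2))**2*D(1) = (-1 + 1)**2*100 = 0**2*100 = 0*100 = 0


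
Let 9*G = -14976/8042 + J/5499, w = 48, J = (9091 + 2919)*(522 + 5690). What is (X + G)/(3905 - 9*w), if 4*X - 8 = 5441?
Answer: 2284169169671/2764553996412 ≈ 0.82623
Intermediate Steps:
J = 74606120 (J = 12010*6212 = 74606120)
X = 5449/4 (X = 2 + (¼)*5441 = 2 + 5441/4 = 5449/4 ≈ 1362.3)
G = 299950032008/199003311 (G = (-14976/8042 + 74606120/5499)/9 = (-14976*1/8042 + 74606120*(1/5499))/9 = (-7488/4021 + 74606120/5499)/9 = (⅑)*(299950032008/22111479) = 299950032008/199003311 ≈ 1507.3)
(X + G)/(3905 - 9*w) = (5449/4 + 299950032008/199003311)/(3905 - 9*48) = 2284169169671/(796013244*(3905 - 432)) = (2284169169671/796013244)/3473 = (2284169169671/796013244)*(1/3473) = 2284169169671/2764553996412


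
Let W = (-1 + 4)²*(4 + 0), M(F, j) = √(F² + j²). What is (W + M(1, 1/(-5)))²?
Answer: (180 + √26)²/25 ≈ 1370.5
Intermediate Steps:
W = 36 (W = 3²*4 = 9*4 = 36)
(W + M(1, 1/(-5)))² = (36 + √(1² + (1/(-5))²))² = (36 + √(1 + (-⅕)²))² = (36 + √(1 + 1/25))² = (36 + √(26/25))² = (36 + √26/5)²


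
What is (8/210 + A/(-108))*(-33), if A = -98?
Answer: -19657/630 ≈ -31.202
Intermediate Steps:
(8/210 + A/(-108))*(-33) = (8/210 - 98/(-108))*(-33) = (8*(1/210) - 98*(-1/108))*(-33) = (4/105 + 49/54)*(-33) = (1787/1890)*(-33) = -19657/630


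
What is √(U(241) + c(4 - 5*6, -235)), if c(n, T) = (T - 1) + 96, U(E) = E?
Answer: √101 ≈ 10.050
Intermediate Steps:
c(n, T) = 95 + T (c(n, T) = (-1 + T) + 96 = 95 + T)
√(U(241) + c(4 - 5*6, -235)) = √(241 + (95 - 235)) = √(241 - 140) = √101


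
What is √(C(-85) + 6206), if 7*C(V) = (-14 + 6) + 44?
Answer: √304346/7 ≈ 78.811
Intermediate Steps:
C(V) = 36/7 (C(V) = ((-14 + 6) + 44)/7 = (-8 + 44)/7 = (⅐)*36 = 36/7)
√(C(-85) + 6206) = √(36/7 + 6206) = √(43478/7) = √304346/7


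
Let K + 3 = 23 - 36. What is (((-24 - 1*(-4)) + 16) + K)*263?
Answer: -5260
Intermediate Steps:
K = -16 (K = -3 + (23 - 36) = -3 - 13 = -16)
(((-24 - 1*(-4)) + 16) + K)*263 = (((-24 - 1*(-4)) + 16) - 16)*263 = (((-24 + 4) + 16) - 16)*263 = ((-20 + 16) - 16)*263 = (-4 - 16)*263 = -20*263 = -5260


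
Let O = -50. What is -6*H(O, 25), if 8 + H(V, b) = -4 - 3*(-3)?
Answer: 18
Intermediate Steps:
H(V, b) = -3 (H(V, b) = -8 + (-4 - 3*(-3)) = -8 + (-4 + 9) = -8 + 5 = -3)
-6*H(O, 25) = -6*(-3) = 18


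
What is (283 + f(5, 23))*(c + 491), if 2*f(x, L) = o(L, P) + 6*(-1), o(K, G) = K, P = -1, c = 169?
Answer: 192390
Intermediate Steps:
f(x, L) = -3 + L/2 (f(x, L) = (L + 6*(-1))/2 = (L - 6)/2 = (-6 + L)/2 = -3 + L/2)
(283 + f(5, 23))*(c + 491) = (283 + (-3 + (½)*23))*(169 + 491) = (283 + (-3 + 23/2))*660 = (283 + 17/2)*660 = (583/2)*660 = 192390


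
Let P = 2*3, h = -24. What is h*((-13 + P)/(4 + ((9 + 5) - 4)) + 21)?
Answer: -492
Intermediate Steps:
P = 6
h*((-13 + P)/(4 + ((9 + 5) - 4)) + 21) = -24*((-13 + 6)/(4 + ((9 + 5) - 4)) + 21) = -24*(-7/(4 + (14 - 4)) + 21) = -24*(-7/(4 + 10) + 21) = -24*(-7/14 + 21) = -24*(-7*1/14 + 21) = -24*(-½ + 21) = -24*41/2 = -492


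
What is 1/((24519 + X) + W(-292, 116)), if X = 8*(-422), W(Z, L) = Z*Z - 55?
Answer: 1/106352 ≈ 9.4027e-6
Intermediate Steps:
W(Z, L) = -55 + Z**2 (W(Z, L) = Z**2 - 55 = -55 + Z**2)
X = -3376
1/((24519 + X) + W(-292, 116)) = 1/((24519 - 3376) + (-55 + (-292)**2)) = 1/(21143 + (-55 + 85264)) = 1/(21143 + 85209) = 1/106352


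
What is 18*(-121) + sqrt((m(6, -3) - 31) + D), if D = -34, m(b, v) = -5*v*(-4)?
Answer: -2178 + 5*I*sqrt(5) ≈ -2178.0 + 11.18*I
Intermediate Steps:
m(b, v) = 20*v
18*(-121) + sqrt((m(6, -3) - 31) + D) = 18*(-121) + sqrt((20*(-3) - 31) - 34) = -2178 + sqrt((-60 - 31) - 34) = -2178 + sqrt(-91 - 34) = -2178 + sqrt(-125) = -2178 + 5*I*sqrt(5)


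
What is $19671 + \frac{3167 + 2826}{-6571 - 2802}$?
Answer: $\frac{14182330}{721} \approx 19670.0$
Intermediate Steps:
$19671 + \frac{3167 + 2826}{-6571 - 2802} = 19671 + \frac{5993}{-9373} = 19671 + 5993 \left(- \frac{1}{9373}\right) = 19671 - \frac{461}{721} = \frac{14182330}{721}$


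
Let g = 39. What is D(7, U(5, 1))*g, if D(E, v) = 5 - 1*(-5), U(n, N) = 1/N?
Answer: 390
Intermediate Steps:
D(E, v) = 10 (D(E, v) = 5 + 5 = 10)
D(7, U(5, 1))*g = 10*39 = 390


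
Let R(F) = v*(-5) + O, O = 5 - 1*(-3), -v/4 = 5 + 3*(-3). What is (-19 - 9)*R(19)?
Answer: 2016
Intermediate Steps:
v = 16 (v = -4*(5 + 3*(-3)) = -4*(5 - 9) = -4*(-4) = 16)
O = 8 (O = 5 + 3 = 8)
R(F) = -72 (R(F) = 16*(-5) + 8 = -80 + 8 = -72)
(-19 - 9)*R(19) = (-19 - 9)*(-72) = -28*(-72) = 2016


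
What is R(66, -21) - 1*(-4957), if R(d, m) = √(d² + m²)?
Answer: 4957 + 3*√533 ≈ 5026.3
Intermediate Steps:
R(66, -21) - 1*(-4957) = √(66² + (-21)²) - 1*(-4957) = √(4356 + 441) + 4957 = √4797 + 4957 = 3*√533 + 4957 = 4957 + 3*√533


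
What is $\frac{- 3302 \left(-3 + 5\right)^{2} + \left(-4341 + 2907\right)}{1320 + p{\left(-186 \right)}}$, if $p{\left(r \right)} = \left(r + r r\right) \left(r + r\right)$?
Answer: $\frac{7321}{6399600} \approx 0.001144$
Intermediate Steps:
$p{\left(r \right)} = 2 r \left(r + r^{2}\right)$ ($p{\left(r \right)} = \left(r + r^{2}\right) 2 r = 2 r \left(r + r^{2}\right)$)
$\frac{- 3302 \left(-3 + 5\right)^{2} + \left(-4341 + 2907\right)}{1320 + p{\left(-186 \right)}} = \frac{- 3302 \left(-3 + 5\right)^{2} + \left(-4341 + 2907\right)}{1320 + 2 \left(-186\right)^{2} \left(1 - 186\right)} = \frac{- 3302 \cdot 2^{2} - 1434}{1320 + 2 \cdot 34596 \left(-185\right)} = \frac{\left(-3302\right) 4 - 1434}{1320 - 12800520} = \frac{-13208 - 1434}{-12799200} = \left(-14642\right) \left(- \frac{1}{12799200}\right) = \frac{7321}{6399600}$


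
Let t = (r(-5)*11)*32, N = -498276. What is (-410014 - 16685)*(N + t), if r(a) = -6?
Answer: 213515059212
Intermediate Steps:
t = -2112 (t = -6*11*32 = -66*32 = -2112)
(-410014 - 16685)*(N + t) = (-410014 - 16685)*(-498276 - 2112) = -426699*(-500388) = 213515059212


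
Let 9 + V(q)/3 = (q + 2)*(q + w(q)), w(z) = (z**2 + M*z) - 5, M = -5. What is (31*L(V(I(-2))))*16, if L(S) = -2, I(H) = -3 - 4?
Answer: -992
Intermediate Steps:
I(H) = -7
w(z) = -5 + z**2 - 5*z (w(z) = (z**2 - 5*z) - 5 = -5 + z**2 - 5*z)
V(q) = -27 + 3*(2 + q)*(-5 + q**2 - 4*q) (V(q) = -27 + 3*((q + 2)*(q + (-5 + q**2 - 5*q))) = -27 + 3*((2 + q)*(-5 + q**2 - 4*q)) = -27 + 3*(2 + q)*(-5 + q**2 - 4*q))
(31*L(V(I(-2))))*16 = (31*(-2))*16 = -62*16 = -992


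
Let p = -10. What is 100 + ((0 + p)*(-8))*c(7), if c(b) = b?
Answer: 660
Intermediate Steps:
100 + ((0 + p)*(-8))*c(7) = 100 + ((0 - 10)*(-8))*7 = 100 - 10*(-8)*7 = 100 + 80*7 = 100 + 560 = 660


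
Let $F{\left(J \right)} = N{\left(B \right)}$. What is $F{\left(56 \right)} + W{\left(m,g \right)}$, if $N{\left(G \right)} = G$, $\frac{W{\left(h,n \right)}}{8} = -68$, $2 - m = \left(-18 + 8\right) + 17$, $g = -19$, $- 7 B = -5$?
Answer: $- \frac{3803}{7} \approx -543.29$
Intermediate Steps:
$B = \frac{5}{7}$ ($B = \left(- \frac{1}{7}\right) \left(-5\right) = \frac{5}{7} \approx 0.71429$)
$m = -5$ ($m = 2 - \left(\left(-18 + 8\right) + 17\right) = 2 - \left(-10 + 17\right) = 2 - 7 = -5$)
$W{\left(h,n \right)} = -544$ ($W{\left(h,n \right)} = 8 \left(-68\right) = -544$)
$F{\left(J \right)} = \frac{5}{7}$
$F{\left(56 \right)} + W{\left(m,g \right)} = \frac{5}{7} - 544 = - \frac{3803}{7}$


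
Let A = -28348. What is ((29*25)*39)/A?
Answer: -28275/28348 ≈ -0.99743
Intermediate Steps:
((29*25)*39)/A = ((29*25)*39)/(-28348) = (725*39)*(-1/28348) = 28275*(-1/28348) = -28275/28348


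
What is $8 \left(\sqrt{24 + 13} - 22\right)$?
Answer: $-176 + 8 \sqrt{37} \approx -127.34$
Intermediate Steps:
$8 \left(\sqrt{24 + 13} - 22\right) = 8 \left(\sqrt{37} - 22\right) = 8 \left(-22 + \sqrt{37}\right) = -176 + 8 \sqrt{37}$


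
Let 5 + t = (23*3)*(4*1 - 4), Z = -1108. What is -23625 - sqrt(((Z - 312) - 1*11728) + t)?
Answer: -23625 - I*sqrt(13153) ≈ -23625.0 - 114.69*I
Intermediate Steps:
t = -5 (t = -5 + (23*3)*(4*1 - 4) = -5 + 69*(4 - 4) = -5 + 69*0 = -5 + 0 = -5)
-23625 - sqrt(((Z - 312) - 1*11728) + t) = -23625 - sqrt(((-1108 - 312) - 1*11728) - 5) = -23625 - sqrt((-1420 - 11728) - 5) = -23625 - sqrt(-13148 - 5) = -23625 - sqrt(-13153) = -23625 - I*sqrt(13153)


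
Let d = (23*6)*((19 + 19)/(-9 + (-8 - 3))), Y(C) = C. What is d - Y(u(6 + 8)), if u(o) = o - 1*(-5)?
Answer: -1406/5 ≈ -281.20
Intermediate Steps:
u(o) = 5 + o (u(o) = o + 5 = 5 + o)
d = -1311/5 (d = 138*(38/(-9 - 11)) = 138*(38/(-20)) = 138*(38*(-1/20)) = 138*(-19/10) = -1311/5 ≈ -262.20)
d - Y(u(6 + 8)) = -1311/5 - (5 + (6 + 8)) = -1311/5 - (5 + 14) = -1311/5 - 1*19 = -1311/5 - 19 = -1406/5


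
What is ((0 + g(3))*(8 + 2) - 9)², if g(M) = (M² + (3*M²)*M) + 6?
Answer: 904401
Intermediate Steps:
g(M) = 6 + M² + 3*M³ (g(M) = (M² + 3*M³) + 6 = 6 + M² + 3*M³)
((0 + g(3))*(8 + 2) - 9)² = ((0 + (6 + 3² + 3*3³))*(8 + 2) - 9)² = ((0 + (6 + 9 + 3*27))*10 - 9)² = ((0 + (6 + 9 + 81))*10 - 9)² = ((0 + 96)*10 - 9)² = (96*10 - 9)² = (960 - 9)² = 951² = 904401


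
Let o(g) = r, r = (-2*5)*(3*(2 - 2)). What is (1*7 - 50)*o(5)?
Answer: 0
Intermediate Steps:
r = 0 (r = -30*0 = -10*0 = 0)
o(g) = 0
(1*7 - 50)*o(5) = (1*7 - 50)*0 = (7 - 50)*0 = -43*0 = 0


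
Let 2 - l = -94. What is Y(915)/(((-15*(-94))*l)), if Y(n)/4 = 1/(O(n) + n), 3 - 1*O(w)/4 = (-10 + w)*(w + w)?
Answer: -1/224145094320 ≈ -4.4614e-12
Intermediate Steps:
O(w) = 12 - 8*w*(-10 + w) (O(w) = 12 - 4*(-10 + w)*(w + w) = 12 - 4*(-10 + w)*2*w = 12 - 8*w*(-10 + w))
l = 96 (l = 2 - 1*(-94) = 2 + 94 = 96)
Y(n) = 4/(12 - 8*n² + 81*n) (Y(n) = 4/((12 - 8*n² + 80*n) + n) = 4/(12 - 8*n² + 81*n))
Y(915)/(((-15*(-94))*l)) = (4/(12 - 8*915² + 81*915))/((-15*(-94)*96)) = (4/(12 - 8*837225 + 74115))/((1410*96)) = (4/(12 - 6697800 + 74115))/135360 = (4/(-6623673))*(1/135360) = (4*(-1/6623673))*(1/135360) = -4/6623673*1/135360 = -1/224145094320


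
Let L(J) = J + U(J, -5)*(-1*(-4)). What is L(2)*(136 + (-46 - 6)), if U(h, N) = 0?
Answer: 168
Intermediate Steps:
L(J) = J (L(J) = J + 0*(-1*(-4)) = J + 0*4 = J + 0 = J)
L(2)*(136 + (-46 - 6)) = 2*(136 + (-46 - 6)) = 2*(136 - 52) = 2*84 = 168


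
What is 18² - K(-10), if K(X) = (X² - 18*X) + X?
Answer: 54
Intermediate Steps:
K(X) = X² - 17*X
18² - K(-10) = 18² - (-10)*(-17 - 10) = 324 - (-10)*(-27) = 324 - 1*270 = 324 - 270 = 54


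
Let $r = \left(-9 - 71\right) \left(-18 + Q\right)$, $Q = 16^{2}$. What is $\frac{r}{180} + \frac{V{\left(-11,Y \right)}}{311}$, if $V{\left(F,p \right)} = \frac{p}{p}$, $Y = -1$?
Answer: $- \frac{296063}{2799} \approx -105.77$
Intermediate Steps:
$Q = 256$
$r = -19040$ ($r = \left(-9 - 71\right) \left(-18 + 256\right) = \left(-80\right) 238 = -19040$)
$V{\left(F,p \right)} = 1$
$\frac{r}{180} + \frac{V{\left(-11,Y \right)}}{311} = - \frac{19040}{180} + 1 \cdot \frac{1}{311} = \left(-19040\right) \frac{1}{180} + 1 \cdot \frac{1}{311} = - \frac{952}{9} + \frac{1}{311} = - \frac{296063}{2799}$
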